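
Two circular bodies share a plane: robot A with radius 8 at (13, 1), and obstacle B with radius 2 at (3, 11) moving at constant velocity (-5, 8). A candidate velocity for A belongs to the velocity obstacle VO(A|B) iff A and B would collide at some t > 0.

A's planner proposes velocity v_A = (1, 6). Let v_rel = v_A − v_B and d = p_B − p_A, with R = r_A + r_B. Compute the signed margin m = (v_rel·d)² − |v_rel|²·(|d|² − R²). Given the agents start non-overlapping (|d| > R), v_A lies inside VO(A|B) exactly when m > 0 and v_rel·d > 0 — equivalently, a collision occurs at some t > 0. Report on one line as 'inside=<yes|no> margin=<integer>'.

d = (-10, 10),  |d|² = 200;  R = 8+2 = 10,  c = 200−10² = 100
v_rel = (6, -2),  |v_rel|² = 40;  v_rel·d = (6)·(-10) + (-2)·(10) = -80
40·t² + 160·t + 100 = 0  ⇒  m = (-80)² − 40·100 = 2400
m = 2400 > 0,  v_rel·d = -80 < 0  ⇒  outside

inside=no margin=2400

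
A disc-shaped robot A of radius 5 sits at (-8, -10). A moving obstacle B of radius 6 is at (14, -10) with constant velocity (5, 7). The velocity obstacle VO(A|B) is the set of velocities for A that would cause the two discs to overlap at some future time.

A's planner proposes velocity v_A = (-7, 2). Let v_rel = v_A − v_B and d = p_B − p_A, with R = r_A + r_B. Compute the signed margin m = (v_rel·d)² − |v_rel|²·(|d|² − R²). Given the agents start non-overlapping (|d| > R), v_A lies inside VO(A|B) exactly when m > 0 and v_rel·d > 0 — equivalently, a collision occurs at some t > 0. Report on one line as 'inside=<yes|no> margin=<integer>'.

d = (22, 0),  |d|² = 484;  R = 5+6 = 11,  c = 484−11² = 363
v_rel = (-12, -5),  |v_rel|² = 169;  v_rel·d = (-12)·(22) + (-5)·(0) = -264
169·t² + 528·t + 363 = 0  ⇒  m = (-264)² − 169·363 = 8349
m = 8349 > 0,  v_rel·d = -264 < 0  ⇒  outside

inside=no margin=8349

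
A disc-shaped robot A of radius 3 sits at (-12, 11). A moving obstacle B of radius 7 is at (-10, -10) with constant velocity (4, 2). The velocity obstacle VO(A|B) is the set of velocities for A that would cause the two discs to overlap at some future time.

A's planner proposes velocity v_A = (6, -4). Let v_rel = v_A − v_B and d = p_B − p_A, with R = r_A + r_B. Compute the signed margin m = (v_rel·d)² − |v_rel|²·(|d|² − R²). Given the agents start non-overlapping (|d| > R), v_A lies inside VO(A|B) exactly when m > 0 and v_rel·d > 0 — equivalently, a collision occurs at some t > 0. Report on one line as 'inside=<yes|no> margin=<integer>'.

d = (2, -21),  |d|² = 445;  R = 3+7 = 10,  c = 445−10² = 345
v_rel = (2, -6),  |v_rel|² = 40;  v_rel·d = (2)·(2) + (-6)·(-21) = 130
40·t² − 260·t + 345 = 0  ⇒  m = 130² − 40·345 = 3100
m = 3100 > 0,  v_rel·d = 130 > 0  ⇒  inside

inside=yes margin=3100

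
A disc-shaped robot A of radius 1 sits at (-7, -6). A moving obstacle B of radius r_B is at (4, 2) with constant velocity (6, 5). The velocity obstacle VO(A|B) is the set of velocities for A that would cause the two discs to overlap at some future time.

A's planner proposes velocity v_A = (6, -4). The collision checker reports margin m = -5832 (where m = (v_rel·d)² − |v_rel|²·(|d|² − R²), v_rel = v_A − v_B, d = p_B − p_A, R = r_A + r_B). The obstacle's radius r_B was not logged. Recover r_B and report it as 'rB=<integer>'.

m = -5832
d = (11, 8);  v_rel = (0, -9),  |v_rel|² = 81
v_rel×d = (0)·(8) − (-9)·(11) = 99
since m = R²·81 − 99²:  R² = (9801 + -5832) / 81 = 49
R = √49 = 7  ⇒  r_B = 7 − 1 = 6

rB=6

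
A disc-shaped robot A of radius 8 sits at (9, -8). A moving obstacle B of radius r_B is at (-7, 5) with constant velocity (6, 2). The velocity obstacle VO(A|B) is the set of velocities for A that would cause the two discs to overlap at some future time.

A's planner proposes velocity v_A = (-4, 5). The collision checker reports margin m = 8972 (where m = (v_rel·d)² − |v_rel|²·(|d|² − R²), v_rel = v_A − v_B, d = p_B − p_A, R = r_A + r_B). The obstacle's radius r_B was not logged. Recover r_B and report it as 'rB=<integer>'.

m = 8972
d = (-16, 13);  v_rel = (-10, 3),  |v_rel|² = 109
v_rel×d = (-10)·(13) − (3)·(-16) = -82
since m = R²·109 − (-82)²:  R² = (6724 + 8972) / 109 = 144
R = √144 = 12  ⇒  r_B = 12 − 8 = 4

rB=4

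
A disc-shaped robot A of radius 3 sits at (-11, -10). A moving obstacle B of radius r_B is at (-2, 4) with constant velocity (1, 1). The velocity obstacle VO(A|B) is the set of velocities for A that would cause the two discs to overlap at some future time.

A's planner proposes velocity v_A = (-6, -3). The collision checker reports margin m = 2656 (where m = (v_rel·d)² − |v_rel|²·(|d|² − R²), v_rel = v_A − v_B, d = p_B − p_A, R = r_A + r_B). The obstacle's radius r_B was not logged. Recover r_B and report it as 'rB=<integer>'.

m = 2656
d = (9, 14);  v_rel = (-7, -4),  |v_rel|² = 65
v_rel×d = (-7)·(14) − (-4)·(9) = -62
since m = R²·65 − (-62)²:  R² = (3844 + 2656) / 65 = 100
R = √100 = 10  ⇒  r_B = 10 − 3 = 7

rB=7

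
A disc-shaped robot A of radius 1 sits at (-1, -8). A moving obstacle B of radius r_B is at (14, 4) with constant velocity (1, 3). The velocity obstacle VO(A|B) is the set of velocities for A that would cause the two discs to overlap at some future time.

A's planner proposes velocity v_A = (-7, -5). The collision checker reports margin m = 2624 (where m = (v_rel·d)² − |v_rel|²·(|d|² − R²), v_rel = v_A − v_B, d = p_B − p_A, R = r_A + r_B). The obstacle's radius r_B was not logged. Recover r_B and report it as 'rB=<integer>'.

m = 2624
d = (15, 12);  v_rel = (-8, -8),  |v_rel|² = 128
v_rel×d = (-8)·(12) − (-8)·(15) = 24
since m = R²·128 − 24²:  R² = (576 + 2624) / 128 = 25
R = √25 = 5  ⇒  r_B = 5 − 1 = 4

rB=4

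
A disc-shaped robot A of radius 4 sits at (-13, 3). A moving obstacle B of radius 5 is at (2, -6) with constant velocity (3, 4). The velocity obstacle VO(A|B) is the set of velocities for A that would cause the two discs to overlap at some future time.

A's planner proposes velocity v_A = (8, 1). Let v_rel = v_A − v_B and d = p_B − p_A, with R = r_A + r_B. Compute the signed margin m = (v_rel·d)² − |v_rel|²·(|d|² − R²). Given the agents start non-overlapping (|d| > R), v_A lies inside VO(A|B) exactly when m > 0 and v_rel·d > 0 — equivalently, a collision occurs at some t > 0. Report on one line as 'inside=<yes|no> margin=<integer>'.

d = (15, -9),  |d|² = 306;  R = 4+5 = 9,  c = 306−9² = 225
v_rel = (5, -3),  |v_rel|² = 34;  v_rel·d = (5)·(15) + (-3)·(-9) = 102
34·t² − 204·t + 225 = 0  ⇒  m = 102² − 34·225 = 2754
m = 2754 > 0,  v_rel·d = 102 > 0  ⇒  inside

inside=yes margin=2754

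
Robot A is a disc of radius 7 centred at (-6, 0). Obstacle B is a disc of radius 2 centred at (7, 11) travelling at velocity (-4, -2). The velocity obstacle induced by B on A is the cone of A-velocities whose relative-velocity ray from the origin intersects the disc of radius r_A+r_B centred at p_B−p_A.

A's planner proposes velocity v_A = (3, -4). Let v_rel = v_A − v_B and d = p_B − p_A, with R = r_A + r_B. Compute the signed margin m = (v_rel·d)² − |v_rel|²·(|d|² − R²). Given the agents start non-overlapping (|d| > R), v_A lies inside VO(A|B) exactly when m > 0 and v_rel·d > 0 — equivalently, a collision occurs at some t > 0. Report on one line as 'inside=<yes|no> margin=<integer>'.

d = (13, 11),  |d|² = 290;  R = 7+2 = 9,  c = 290−9² = 209
v_rel = (7, -2),  |v_rel|² = 53;  v_rel·d = (7)·(13) + (-2)·(11) = 69
53·t² − 138·t + 209 = 0  ⇒  m = 69² − 53·209 = -6316
m = -6316 < 0,  v_rel·d = 69 > 0  ⇒  outside

inside=no margin=-6316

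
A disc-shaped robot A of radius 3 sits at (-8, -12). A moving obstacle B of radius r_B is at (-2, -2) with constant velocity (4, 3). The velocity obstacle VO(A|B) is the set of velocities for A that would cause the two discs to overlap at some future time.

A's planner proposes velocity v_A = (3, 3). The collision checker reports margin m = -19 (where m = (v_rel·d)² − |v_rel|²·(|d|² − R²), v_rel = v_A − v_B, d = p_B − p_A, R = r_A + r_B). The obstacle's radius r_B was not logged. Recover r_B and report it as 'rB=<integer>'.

m = -19
d = (6, 10);  v_rel = (-1, 0),  |v_rel|² = 1
v_rel×d = (-1)·(10) − (0)·(6) = -10
since m = R²·1 − (-10)²:  R² = (100 + -19) / 1 = 81
R = √81 = 9  ⇒  r_B = 9 − 3 = 6

rB=6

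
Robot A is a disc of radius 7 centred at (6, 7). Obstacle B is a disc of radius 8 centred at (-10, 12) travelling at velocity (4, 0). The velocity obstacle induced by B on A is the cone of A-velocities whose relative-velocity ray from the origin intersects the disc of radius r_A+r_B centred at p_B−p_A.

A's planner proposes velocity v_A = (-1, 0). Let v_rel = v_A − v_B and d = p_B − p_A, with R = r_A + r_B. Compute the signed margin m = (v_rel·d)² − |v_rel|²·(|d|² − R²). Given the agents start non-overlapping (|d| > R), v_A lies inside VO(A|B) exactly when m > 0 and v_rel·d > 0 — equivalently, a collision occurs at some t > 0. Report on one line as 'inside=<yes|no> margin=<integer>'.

d = (-16, 5),  |d|² = 281;  R = 7+8 = 15,  c = 281−15² = 56
v_rel = (-5, 0),  |v_rel|² = 25;  v_rel·d = (-5)·(-16) + (0)·(5) = 80
25·t² − 160·t + 56 = 0  ⇒  m = 80² − 25·56 = 5000
m = 5000 > 0,  v_rel·d = 80 > 0  ⇒  inside

inside=yes margin=5000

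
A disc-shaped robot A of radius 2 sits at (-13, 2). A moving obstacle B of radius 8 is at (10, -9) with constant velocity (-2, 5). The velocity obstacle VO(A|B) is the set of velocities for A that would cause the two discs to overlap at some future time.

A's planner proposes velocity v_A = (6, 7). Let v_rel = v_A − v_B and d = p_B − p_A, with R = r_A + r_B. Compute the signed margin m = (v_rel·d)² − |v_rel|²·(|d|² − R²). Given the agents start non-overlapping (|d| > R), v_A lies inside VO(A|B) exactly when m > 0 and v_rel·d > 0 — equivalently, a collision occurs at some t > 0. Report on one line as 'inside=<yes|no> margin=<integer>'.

d = (23, -11),  |d|² = 650;  R = 2+8 = 10,  c = 650−10² = 550
v_rel = (8, 2),  |v_rel|² = 68;  v_rel·d = (8)·(23) + (2)·(-11) = 162
68·t² − 324·t + 550 = 0  ⇒  m = 162² − 68·550 = -11156
m = -11156 < 0,  v_rel·d = 162 > 0  ⇒  outside

inside=no margin=-11156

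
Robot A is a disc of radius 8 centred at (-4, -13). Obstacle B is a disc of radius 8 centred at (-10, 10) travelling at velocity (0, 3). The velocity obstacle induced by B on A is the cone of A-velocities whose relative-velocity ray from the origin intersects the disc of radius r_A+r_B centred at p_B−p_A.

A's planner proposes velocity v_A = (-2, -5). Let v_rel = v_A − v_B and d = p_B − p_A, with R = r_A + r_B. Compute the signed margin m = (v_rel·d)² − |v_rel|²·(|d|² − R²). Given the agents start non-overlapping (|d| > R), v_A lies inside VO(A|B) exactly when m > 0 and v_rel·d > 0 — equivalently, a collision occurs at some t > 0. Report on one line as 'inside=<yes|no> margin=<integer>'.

d = (-6, 23),  |d|² = 565;  R = 8+8 = 16,  c = 565−16² = 309
v_rel = (-2, -8),  |v_rel|² = 68;  v_rel·d = (-2)·(-6) + (-8)·(23) = -172
68·t² + 344·t + 309 = 0  ⇒  m = (-172)² − 68·309 = 8572
m = 8572 > 0,  v_rel·d = -172 < 0  ⇒  outside

inside=no margin=8572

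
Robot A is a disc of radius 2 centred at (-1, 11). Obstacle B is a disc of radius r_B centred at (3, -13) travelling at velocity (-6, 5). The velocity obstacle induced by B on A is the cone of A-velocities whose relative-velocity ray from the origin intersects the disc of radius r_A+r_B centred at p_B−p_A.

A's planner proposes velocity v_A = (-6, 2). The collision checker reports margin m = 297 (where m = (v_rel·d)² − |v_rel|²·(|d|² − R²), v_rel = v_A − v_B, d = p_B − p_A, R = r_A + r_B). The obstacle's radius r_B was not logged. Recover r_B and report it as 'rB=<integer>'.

m = 297
d = (4, -24);  v_rel = (0, -3),  |v_rel|² = 9
v_rel×d = (0)·(-24) − (-3)·(4) = 12
since m = R²·9 − 12²:  R² = (144 + 297) / 9 = 49
R = √49 = 7  ⇒  r_B = 7 − 2 = 5

rB=5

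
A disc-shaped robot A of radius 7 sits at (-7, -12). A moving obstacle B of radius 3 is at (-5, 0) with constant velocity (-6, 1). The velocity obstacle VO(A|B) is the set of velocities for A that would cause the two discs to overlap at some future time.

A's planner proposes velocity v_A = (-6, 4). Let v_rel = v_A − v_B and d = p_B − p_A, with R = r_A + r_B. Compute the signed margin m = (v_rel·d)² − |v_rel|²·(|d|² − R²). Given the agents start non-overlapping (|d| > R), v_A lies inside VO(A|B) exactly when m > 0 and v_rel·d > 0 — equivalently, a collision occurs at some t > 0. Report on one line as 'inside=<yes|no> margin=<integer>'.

d = (2, 12),  |d|² = 148;  R = 7+3 = 10,  c = 148−10² = 48
v_rel = (0, 3),  |v_rel|² = 9;  v_rel·d = (0)·(2) + (3)·(12) = 36
9·t² − 72·t + 48 = 0  ⇒  m = 36² − 9·48 = 864
m = 864 > 0,  v_rel·d = 36 > 0  ⇒  inside

inside=yes margin=864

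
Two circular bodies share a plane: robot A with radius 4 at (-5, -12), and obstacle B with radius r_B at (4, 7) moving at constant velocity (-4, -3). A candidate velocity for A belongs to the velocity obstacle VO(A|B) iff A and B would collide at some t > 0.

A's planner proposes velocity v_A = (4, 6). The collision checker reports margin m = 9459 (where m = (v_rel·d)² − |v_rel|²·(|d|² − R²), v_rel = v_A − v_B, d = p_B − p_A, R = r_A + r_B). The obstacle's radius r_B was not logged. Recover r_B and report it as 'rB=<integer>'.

m = 9459
d = (9, 19);  v_rel = (8, 9),  |v_rel|² = 145
v_rel×d = (8)·(19) − (9)·(9) = 71
since m = R²·145 − 71²:  R² = (5041 + 9459) / 145 = 100
R = √100 = 10  ⇒  r_B = 10 − 4 = 6

rB=6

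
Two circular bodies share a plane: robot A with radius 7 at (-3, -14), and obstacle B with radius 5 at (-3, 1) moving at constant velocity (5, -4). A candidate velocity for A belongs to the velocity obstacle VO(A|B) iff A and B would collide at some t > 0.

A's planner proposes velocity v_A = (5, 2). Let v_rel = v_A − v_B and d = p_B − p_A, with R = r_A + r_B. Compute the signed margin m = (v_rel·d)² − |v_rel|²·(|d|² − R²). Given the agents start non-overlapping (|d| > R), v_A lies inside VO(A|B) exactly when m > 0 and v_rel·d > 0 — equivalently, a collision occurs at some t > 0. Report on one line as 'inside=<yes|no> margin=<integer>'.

d = (0, 15),  |d|² = 225;  R = 7+5 = 12,  c = 225−12² = 81
v_rel = (0, 6),  |v_rel|² = 36;  v_rel·d = (0)·(0) + (6)·(15) = 90
36·t² − 180·t + 81 = 0  ⇒  m = 90² − 36·81 = 5184
m = 5184 > 0,  v_rel·d = 90 > 0  ⇒  inside

inside=yes margin=5184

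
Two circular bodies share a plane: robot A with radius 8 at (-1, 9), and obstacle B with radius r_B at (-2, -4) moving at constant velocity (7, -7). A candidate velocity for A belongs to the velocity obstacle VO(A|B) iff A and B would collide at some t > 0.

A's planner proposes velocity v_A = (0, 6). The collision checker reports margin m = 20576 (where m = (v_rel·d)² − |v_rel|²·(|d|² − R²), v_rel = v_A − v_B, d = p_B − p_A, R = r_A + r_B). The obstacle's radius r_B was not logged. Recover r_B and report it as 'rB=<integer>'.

m = 20576
d = (-1, -13);  v_rel = (-7, 13),  |v_rel|² = 218
v_rel×d = (-7)·(-13) − (13)·(-1) = 104
since m = R²·218 − 104²:  R² = (10816 + 20576) / 218 = 144
R = √144 = 12  ⇒  r_B = 12 − 8 = 4

rB=4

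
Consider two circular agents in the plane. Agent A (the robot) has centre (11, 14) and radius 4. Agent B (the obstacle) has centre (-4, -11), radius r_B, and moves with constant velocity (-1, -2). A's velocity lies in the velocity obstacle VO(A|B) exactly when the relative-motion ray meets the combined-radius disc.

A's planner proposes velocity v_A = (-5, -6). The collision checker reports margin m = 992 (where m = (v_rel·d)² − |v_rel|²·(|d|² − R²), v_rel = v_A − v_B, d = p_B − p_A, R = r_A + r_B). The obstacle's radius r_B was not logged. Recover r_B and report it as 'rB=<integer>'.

m = 992
d = (-15, -25);  v_rel = (-4, -4),  |v_rel|² = 32
v_rel×d = (-4)·(-25) − (-4)·(-15) = 40
since m = R²·32 − 40²:  R² = (1600 + 992) / 32 = 81
R = √81 = 9  ⇒  r_B = 9 − 4 = 5

rB=5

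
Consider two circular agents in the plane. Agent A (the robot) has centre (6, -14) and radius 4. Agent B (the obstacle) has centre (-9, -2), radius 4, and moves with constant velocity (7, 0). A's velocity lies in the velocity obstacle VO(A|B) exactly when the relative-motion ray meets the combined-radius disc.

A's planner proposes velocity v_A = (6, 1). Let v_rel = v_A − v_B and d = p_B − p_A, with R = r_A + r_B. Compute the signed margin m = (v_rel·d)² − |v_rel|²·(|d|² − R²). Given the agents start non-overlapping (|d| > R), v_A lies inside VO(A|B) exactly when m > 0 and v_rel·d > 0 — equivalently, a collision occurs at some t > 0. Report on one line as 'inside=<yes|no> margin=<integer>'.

d = (-15, 12),  |d|² = 369;  R = 4+4 = 8,  c = 369−8² = 305
v_rel = (-1, 1),  |v_rel|² = 2;  v_rel·d = (-1)·(-15) + (1)·(12) = 27
2·t² − 54·t + 305 = 0  ⇒  m = 27² − 2·305 = 119
m = 119 > 0,  v_rel·d = 27 > 0  ⇒  inside

inside=yes margin=119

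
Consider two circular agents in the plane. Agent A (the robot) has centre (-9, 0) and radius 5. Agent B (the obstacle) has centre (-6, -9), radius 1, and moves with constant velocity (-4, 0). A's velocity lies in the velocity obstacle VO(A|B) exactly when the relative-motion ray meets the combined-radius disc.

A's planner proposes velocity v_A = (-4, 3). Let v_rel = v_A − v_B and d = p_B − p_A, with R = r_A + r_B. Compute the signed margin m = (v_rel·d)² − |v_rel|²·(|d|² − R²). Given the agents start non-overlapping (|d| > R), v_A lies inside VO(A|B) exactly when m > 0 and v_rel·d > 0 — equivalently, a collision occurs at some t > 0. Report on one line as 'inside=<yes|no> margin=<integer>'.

d = (3, -9),  |d|² = 90;  R = 5+1 = 6,  c = 90−6² = 54
v_rel = (0, 3),  |v_rel|² = 9;  v_rel·d = (0)·(3) + (3)·(-9) = -27
9·t² + 54·t + 54 = 0  ⇒  m = (-27)² − 9·54 = 243
m = 243 > 0,  v_rel·d = -27 < 0  ⇒  outside

inside=no margin=243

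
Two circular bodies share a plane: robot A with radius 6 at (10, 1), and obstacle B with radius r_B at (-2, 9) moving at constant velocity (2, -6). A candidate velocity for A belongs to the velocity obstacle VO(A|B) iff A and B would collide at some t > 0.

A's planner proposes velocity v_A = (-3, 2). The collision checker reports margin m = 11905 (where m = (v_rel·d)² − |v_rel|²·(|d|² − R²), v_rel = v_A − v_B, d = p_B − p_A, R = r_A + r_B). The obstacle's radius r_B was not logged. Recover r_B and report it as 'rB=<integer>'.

m = 11905
d = (-12, 8);  v_rel = (-5, 8),  |v_rel|² = 89
v_rel×d = (-5)·(8) − (8)·(-12) = 56
since m = R²·89 − 56²:  R² = (3136 + 11905) / 89 = 169
R = √169 = 13  ⇒  r_B = 13 − 6 = 7

rB=7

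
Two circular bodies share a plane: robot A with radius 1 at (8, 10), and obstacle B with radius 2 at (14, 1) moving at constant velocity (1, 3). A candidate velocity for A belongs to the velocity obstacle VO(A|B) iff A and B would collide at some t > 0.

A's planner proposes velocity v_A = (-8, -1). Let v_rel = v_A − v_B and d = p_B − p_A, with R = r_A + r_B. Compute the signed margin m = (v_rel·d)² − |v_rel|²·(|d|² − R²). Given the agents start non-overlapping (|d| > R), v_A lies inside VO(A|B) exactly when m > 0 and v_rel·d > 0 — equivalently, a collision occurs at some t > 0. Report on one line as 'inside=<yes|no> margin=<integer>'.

d = (6, -9),  |d|² = 117;  R = 1+2 = 3,  c = 117−3² = 108
v_rel = (-9, -4),  |v_rel|² = 97;  v_rel·d = (-9)·(6) + (-4)·(-9) = -18
97·t² + 36·t + 108 = 0  ⇒  m = (-18)² − 97·108 = -10152
m = -10152 < 0,  v_rel·d = -18 < 0  ⇒  outside

inside=no margin=-10152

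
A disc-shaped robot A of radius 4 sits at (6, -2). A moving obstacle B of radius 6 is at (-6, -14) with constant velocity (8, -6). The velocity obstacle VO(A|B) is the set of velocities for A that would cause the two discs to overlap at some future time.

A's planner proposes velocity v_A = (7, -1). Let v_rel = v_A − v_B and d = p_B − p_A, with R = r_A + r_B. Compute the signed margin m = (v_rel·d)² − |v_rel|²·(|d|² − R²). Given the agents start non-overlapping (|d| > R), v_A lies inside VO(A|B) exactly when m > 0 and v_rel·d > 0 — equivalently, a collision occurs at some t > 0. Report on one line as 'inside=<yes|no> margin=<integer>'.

d = (-12, -12),  |d|² = 288;  R = 4+6 = 10,  c = 288−10² = 188
v_rel = (-1, 5),  |v_rel|² = 26;  v_rel·d = (-1)·(-12) + (5)·(-12) = -48
26·t² + 96·t + 188 = 0  ⇒  m = (-48)² − 26·188 = -2584
m = -2584 < 0,  v_rel·d = -48 < 0  ⇒  outside

inside=no margin=-2584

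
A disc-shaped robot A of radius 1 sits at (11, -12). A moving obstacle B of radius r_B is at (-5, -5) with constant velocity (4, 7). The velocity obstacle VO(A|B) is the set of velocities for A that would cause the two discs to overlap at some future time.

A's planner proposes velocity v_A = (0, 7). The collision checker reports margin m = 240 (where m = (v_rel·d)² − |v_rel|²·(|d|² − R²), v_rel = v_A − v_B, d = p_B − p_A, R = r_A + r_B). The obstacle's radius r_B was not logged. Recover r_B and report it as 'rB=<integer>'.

m = 240
d = (-16, 7);  v_rel = (-4, 0),  |v_rel|² = 16
v_rel×d = (-4)·(7) − (0)·(-16) = -28
since m = R²·16 − (-28)²:  R² = (784 + 240) / 16 = 64
R = √64 = 8  ⇒  r_B = 8 − 1 = 7

rB=7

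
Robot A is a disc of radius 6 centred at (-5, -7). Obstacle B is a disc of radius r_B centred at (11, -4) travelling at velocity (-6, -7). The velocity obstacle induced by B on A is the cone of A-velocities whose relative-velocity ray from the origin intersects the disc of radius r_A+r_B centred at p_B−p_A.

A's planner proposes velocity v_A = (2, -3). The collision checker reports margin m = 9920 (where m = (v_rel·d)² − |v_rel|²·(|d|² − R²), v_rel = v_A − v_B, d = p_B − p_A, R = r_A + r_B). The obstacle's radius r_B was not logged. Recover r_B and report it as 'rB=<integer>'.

m = 9920
d = (16, 3);  v_rel = (8, 4),  |v_rel|² = 80
v_rel×d = (8)·(3) − (4)·(16) = -40
since m = R²·80 − (-40)²:  R² = (1600 + 9920) / 80 = 144
R = √144 = 12  ⇒  r_B = 12 − 6 = 6

rB=6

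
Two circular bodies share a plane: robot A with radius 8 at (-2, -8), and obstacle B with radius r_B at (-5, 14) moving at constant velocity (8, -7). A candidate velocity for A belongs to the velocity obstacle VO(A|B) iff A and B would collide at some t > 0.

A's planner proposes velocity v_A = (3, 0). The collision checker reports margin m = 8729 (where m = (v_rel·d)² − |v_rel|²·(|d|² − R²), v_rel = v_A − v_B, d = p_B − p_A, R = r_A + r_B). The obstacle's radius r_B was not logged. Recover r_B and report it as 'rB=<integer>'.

m = 8729
d = (-3, 22);  v_rel = (-5, 7),  |v_rel|² = 74
v_rel×d = (-5)·(22) − (7)·(-3) = -89
since m = R²·74 − (-89)²:  R² = (7921 + 8729) / 74 = 225
R = √225 = 15  ⇒  r_B = 15 − 8 = 7

rB=7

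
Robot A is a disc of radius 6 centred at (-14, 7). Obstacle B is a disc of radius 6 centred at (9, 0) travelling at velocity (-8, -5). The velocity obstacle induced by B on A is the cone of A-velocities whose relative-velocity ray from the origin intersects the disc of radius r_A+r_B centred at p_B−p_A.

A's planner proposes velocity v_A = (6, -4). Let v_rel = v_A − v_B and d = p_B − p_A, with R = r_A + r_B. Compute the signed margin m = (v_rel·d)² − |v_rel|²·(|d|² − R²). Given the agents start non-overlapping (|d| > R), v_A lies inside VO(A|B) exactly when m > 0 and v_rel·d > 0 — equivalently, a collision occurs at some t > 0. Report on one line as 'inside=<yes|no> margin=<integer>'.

d = (23, -7),  |d|² = 578;  R = 6+6 = 12,  c = 578−12² = 434
v_rel = (14, 1),  |v_rel|² = 197;  v_rel·d = (14)·(23) + (1)·(-7) = 315
197·t² − 630·t + 434 = 0  ⇒  m = 315² − 197·434 = 13727
m = 13727 > 0,  v_rel·d = 315 > 0  ⇒  inside

inside=yes margin=13727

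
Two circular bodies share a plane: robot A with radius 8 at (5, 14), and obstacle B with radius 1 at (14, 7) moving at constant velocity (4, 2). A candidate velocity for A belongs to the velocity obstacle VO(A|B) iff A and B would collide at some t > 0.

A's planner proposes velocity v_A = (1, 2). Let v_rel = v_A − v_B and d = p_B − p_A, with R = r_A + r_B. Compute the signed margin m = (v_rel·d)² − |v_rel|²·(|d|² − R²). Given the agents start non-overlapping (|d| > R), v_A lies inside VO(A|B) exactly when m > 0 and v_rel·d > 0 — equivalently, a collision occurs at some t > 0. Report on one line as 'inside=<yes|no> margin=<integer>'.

d = (9, -7),  |d|² = 130;  R = 8+1 = 9,  c = 130−9² = 49
v_rel = (-3, 0),  |v_rel|² = 9;  v_rel·d = (-3)·(9) + (0)·(-7) = -27
9·t² + 54·t + 49 = 0  ⇒  m = (-27)² − 9·49 = 288
m = 288 > 0,  v_rel·d = -27 < 0  ⇒  outside

inside=no margin=288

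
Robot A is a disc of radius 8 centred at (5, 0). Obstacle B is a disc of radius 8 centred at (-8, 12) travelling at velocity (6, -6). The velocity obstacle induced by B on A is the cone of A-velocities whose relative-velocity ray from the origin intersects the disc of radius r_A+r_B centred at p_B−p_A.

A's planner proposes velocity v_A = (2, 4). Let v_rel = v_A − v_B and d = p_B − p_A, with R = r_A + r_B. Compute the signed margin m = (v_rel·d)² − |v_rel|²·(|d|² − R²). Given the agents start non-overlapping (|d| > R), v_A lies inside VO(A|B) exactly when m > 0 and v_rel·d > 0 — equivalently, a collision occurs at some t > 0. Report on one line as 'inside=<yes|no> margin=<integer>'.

d = (-13, 12),  |d|² = 313;  R = 8+8 = 16,  c = 313−16² = 57
v_rel = (-4, 10),  |v_rel|² = 116;  v_rel·d = (-4)·(-13) + (10)·(12) = 172
116·t² − 344·t + 57 = 0  ⇒  m = 172² − 116·57 = 22972
m = 22972 > 0,  v_rel·d = 172 > 0  ⇒  inside

inside=yes margin=22972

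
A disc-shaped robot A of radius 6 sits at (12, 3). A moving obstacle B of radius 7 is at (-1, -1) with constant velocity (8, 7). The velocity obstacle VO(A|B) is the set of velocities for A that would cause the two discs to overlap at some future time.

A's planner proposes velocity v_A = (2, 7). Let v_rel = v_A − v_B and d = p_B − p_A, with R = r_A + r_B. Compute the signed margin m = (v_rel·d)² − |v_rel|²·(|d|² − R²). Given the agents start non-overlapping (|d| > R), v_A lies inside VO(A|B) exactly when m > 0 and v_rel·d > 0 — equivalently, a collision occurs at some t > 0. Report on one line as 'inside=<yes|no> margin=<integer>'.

d = (-13, -4),  |d|² = 185;  R = 6+7 = 13,  c = 185−13² = 16
v_rel = (-6, 0),  |v_rel|² = 36;  v_rel·d = (-6)·(-13) + (0)·(-4) = 78
36·t² − 156·t + 16 = 0  ⇒  m = 78² − 36·16 = 5508
m = 5508 > 0,  v_rel·d = 78 > 0  ⇒  inside

inside=yes margin=5508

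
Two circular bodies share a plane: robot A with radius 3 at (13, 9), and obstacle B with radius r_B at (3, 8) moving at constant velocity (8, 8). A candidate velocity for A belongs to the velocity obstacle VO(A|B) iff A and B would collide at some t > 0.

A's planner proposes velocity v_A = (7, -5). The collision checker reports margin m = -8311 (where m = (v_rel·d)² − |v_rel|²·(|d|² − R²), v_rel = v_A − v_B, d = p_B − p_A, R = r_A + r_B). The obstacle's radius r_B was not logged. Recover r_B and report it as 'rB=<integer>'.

m = -8311
d = (-10, -1);  v_rel = (-1, -13),  |v_rel|² = 170
v_rel×d = (-1)·(-1) − (-13)·(-10) = -129
since m = R²·170 − (-129)²:  R² = (16641 + -8311) / 170 = 49
R = √49 = 7  ⇒  r_B = 7 − 3 = 4

rB=4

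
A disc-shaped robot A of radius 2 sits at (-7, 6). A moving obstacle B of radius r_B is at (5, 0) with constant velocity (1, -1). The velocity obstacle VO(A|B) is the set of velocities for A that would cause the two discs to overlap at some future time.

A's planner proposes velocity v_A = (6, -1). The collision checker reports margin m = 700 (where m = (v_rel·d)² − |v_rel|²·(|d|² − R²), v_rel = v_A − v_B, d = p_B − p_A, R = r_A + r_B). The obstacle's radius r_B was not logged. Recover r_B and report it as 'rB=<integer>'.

m = 700
d = (12, -6);  v_rel = (5, 0),  |v_rel|² = 25
v_rel×d = (5)·(-6) − (0)·(12) = -30
since m = R²·25 − (-30)²:  R² = (900 + 700) / 25 = 64
R = √64 = 8  ⇒  r_B = 8 − 2 = 6

rB=6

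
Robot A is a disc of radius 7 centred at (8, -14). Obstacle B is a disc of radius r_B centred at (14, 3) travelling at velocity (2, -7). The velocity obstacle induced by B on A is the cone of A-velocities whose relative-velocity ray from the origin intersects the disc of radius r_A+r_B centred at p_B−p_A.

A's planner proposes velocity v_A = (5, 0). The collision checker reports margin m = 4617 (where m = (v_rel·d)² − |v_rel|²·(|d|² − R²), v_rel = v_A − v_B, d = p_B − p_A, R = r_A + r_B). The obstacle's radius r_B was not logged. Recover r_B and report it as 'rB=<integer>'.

m = 4617
d = (6, 17);  v_rel = (3, 7),  |v_rel|² = 58
v_rel×d = (3)·(17) − (7)·(6) = 9
since m = R²·58 − 9²:  R² = (81 + 4617) / 58 = 81
R = √81 = 9  ⇒  r_B = 9 − 7 = 2

rB=2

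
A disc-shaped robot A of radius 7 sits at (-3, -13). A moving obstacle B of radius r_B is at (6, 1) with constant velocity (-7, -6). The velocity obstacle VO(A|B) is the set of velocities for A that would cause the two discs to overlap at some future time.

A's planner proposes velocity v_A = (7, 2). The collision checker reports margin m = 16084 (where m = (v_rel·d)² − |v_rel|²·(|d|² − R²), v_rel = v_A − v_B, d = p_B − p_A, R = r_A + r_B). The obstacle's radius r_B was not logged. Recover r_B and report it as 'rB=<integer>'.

m = 16084
d = (9, 14);  v_rel = (14, 8),  |v_rel|² = 260
v_rel×d = (14)·(14) − (8)·(9) = 124
since m = R²·260 − 124²:  R² = (15376 + 16084) / 260 = 121
R = √121 = 11  ⇒  r_B = 11 − 7 = 4

rB=4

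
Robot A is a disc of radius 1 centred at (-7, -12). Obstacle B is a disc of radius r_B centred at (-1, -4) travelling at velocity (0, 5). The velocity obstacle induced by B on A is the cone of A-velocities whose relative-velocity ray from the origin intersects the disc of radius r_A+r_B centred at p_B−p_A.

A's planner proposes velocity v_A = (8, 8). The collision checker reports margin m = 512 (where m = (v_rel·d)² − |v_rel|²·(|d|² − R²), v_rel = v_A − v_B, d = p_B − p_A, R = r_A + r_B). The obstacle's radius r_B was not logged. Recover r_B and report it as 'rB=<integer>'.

m = 512
d = (6, 8);  v_rel = (8, 3),  |v_rel|² = 73
v_rel×d = (8)·(8) − (3)·(6) = 46
since m = R²·73 − 46²:  R² = (2116 + 512) / 73 = 36
R = √36 = 6  ⇒  r_B = 6 − 1 = 5

rB=5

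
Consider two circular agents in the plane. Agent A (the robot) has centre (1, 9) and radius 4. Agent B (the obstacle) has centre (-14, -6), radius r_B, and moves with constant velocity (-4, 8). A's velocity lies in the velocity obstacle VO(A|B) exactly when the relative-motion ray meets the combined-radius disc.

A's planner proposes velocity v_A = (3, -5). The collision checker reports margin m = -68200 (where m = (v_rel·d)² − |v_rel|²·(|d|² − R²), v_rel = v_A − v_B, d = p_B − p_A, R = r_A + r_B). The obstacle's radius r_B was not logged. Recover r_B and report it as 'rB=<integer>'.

m = -68200
d = (-15, -15);  v_rel = (7, -13),  |v_rel|² = 218
v_rel×d = (7)·(-15) − (-13)·(-15) = -300
since m = R²·218 − (-300)²:  R² = (90000 + -68200) / 218 = 100
R = √100 = 10  ⇒  r_B = 10 − 4 = 6

rB=6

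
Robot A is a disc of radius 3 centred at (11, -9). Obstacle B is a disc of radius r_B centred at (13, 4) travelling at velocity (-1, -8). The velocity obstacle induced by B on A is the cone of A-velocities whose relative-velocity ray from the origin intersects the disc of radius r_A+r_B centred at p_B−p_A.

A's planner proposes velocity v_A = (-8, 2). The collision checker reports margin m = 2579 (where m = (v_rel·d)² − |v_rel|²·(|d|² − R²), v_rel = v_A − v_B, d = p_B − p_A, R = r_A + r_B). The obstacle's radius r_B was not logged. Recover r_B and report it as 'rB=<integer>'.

m = 2579
d = (2, 13);  v_rel = (-7, 10),  |v_rel|² = 149
v_rel×d = (-7)·(13) − (10)·(2) = -111
since m = R²·149 − (-111)²:  R² = (12321 + 2579) / 149 = 100
R = √100 = 10  ⇒  r_B = 10 − 3 = 7

rB=7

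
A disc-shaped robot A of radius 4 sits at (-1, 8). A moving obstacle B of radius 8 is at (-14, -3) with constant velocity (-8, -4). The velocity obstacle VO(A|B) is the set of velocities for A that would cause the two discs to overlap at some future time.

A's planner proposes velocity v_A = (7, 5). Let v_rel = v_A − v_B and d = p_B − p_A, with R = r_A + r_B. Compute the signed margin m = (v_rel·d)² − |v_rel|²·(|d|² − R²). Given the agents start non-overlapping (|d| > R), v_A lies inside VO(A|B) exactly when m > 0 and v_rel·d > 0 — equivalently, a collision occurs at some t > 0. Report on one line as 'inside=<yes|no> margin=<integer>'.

d = (-13, -11),  |d|² = 290;  R = 4+8 = 12,  c = 290−12² = 146
v_rel = (15, 9),  |v_rel|² = 306;  v_rel·d = (15)·(-13) + (9)·(-11) = -294
306·t² + 588·t + 146 = 0  ⇒  m = (-294)² − 306·146 = 41760
m = 41760 > 0,  v_rel·d = -294 < 0  ⇒  outside

inside=no margin=41760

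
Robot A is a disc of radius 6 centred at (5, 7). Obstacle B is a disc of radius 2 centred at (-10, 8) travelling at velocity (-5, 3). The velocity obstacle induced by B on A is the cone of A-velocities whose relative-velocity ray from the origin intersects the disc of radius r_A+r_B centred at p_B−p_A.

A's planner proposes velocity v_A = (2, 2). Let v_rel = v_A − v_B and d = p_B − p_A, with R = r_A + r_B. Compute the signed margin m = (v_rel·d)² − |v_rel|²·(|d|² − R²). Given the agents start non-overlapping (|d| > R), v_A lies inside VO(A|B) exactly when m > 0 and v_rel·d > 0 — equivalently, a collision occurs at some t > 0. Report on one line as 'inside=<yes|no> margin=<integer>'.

d = (-15, 1),  |d|² = 226;  R = 6+2 = 8,  c = 226−8² = 162
v_rel = (7, -1),  |v_rel|² = 50;  v_rel·d = (7)·(-15) + (-1)·(1) = -106
50·t² + 212·t + 162 = 0  ⇒  m = (-106)² − 50·162 = 3136
m = 3136 > 0,  v_rel·d = -106 < 0  ⇒  outside

inside=no margin=3136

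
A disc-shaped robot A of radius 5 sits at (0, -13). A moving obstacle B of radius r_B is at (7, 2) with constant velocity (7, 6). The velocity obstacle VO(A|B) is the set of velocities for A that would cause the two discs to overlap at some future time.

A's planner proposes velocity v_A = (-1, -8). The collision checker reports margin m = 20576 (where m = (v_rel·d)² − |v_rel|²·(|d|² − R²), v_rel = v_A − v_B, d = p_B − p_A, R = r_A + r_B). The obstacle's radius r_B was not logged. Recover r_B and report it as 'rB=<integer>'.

m = 20576
d = (7, 15);  v_rel = (-8, -14),  |v_rel|² = 260
v_rel×d = (-8)·(15) − (-14)·(7) = -22
since m = R²·260 − (-22)²:  R² = (484 + 20576) / 260 = 81
R = √81 = 9  ⇒  r_B = 9 − 5 = 4

rB=4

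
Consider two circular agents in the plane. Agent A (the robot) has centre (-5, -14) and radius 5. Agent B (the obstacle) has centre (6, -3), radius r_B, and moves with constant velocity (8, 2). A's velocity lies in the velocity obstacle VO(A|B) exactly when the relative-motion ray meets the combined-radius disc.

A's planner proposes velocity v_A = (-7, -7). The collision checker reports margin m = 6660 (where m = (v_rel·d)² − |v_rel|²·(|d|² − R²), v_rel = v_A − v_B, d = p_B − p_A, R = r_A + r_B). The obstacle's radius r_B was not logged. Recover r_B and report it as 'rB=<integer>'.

m = 6660
d = (11, 11);  v_rel = (-15, -9),  |v_rel|² = 306
v_rel×d = (-15)·(11) − (-9)·(11) = -66
since m = R²·306 − (-66)²:  R² = (4356 + 6660) / 306 = 36
R = √36 = 6  ⇒  r_B = 6 − 5 = 1

rB=1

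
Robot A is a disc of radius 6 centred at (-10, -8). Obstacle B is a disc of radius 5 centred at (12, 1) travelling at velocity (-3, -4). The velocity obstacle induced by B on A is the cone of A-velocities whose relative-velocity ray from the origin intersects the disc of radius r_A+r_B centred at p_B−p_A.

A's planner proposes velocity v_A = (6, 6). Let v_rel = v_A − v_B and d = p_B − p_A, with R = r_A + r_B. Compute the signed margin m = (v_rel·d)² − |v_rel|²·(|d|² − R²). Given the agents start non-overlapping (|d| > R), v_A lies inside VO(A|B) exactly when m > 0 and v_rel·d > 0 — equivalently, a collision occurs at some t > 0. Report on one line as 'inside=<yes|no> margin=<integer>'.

d = (22, 9),  |d|² = 565;  R = 6+5 = 11,  c = 565−11² = 444
v_rel = (9, 10),  |v_rel|² = 181;  v_rel·d = (9)·(22) + (10)·(9) = 288
181·t² − 576·t + 444 = 0  ⇒  m = 288² − 181·444 = 2580
m = 2580 > 0,  v_rel·d = 288 > 0  ⇒  inside

inside=yes margin=2580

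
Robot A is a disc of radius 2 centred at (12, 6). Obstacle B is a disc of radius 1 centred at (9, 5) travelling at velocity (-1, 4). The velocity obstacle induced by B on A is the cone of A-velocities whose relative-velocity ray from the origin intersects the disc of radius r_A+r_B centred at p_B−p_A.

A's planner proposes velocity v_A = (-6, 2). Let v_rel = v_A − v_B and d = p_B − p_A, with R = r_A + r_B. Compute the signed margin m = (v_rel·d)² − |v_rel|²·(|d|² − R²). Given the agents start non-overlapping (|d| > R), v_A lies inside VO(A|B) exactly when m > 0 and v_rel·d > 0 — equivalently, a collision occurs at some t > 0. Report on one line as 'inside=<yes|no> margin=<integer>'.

d = (-3, -1),  |d|² = 10;  R = 2+1 = 3,  c = 10−3² = 1
v_rel = (-5, -2),  |v_rel|² = 29;  v_rel·d = (-5)·(-3) + (-2)·(-1) = 17
29·t² − 34·t + 1 = 0  ⇒  m = 17² − 29·1 = 260
m = 260 > 0,  v_rel·d = 17 > 0  ⇒  inside

inside=yes margin=260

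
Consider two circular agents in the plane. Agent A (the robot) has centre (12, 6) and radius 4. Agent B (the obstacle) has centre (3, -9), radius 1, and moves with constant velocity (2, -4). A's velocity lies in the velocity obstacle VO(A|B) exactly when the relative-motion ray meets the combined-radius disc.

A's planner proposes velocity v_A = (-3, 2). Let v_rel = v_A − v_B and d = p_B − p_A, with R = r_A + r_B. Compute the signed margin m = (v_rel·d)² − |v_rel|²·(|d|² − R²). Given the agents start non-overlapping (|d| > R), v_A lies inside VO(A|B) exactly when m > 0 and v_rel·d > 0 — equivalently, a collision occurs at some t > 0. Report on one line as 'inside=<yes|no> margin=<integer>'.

d = (-9, -15),  |d|² = 306;  R = 4+1 = 5,  c = 306−5² = 281
v_rel = (-5, 6),  |v_rel|² = 61;  v_rel·d = (-5)·(-9) + (6)·(-15) = -45
61·t² + 90·t + 281 = 0  ⇒  m = (-45)² − 61·281 = -15116
m = -15116 < 0,  v_rel·d = -45 < 0  ⇒  outside

inside=no margin=-15116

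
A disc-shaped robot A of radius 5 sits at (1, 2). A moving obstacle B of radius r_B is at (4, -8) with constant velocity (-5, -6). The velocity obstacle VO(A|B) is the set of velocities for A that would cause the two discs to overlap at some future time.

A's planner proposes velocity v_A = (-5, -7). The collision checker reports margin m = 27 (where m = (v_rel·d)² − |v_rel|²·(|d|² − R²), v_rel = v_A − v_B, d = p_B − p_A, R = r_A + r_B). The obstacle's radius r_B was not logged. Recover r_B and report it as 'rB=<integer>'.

m = 27
d = (3, -10);  v_rel = (0, -1),  |v_rel|² = 1
v_rel×d = (0)·(-10) − (-1)·(3) = 3
since m = R²·1 − 3²:  R² = (9 + 27) / 1 = 36
R = √36 = 6  ⇒  r_B = 6 − 5 = 1

rB=1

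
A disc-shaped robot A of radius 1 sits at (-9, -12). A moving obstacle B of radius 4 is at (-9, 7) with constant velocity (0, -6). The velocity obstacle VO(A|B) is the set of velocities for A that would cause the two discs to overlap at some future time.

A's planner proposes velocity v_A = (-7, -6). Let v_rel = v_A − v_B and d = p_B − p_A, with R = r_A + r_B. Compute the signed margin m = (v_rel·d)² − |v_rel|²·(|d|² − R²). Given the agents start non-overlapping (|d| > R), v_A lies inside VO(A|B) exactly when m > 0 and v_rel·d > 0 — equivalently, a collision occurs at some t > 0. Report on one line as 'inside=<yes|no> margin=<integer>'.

d = (0, 19),  |d|² = 361;  R = 1+4 = 5,  c = 361−5² = 336
v_rel = (-7, 0),  |v_rel|² = 49;  v_rel·d = (-7)·(0) + (0)·(19) = 0
49·t² − 0·t + 336 = 0  ⇒  m = 0² − 49·336 = -16464
m = -16464 < 0,  v_rel·d = 0 = 0  ⇒  outside

inside=no margin=-16464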